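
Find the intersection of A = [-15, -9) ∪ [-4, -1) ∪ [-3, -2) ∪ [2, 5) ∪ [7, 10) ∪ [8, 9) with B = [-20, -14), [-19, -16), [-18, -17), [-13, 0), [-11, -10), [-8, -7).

A, merged: [-15, -9), [-4, -1), [2, 5), [7, 10).
B, merged: [-20, -14), [-13, 0).
[-15, -9) meets the second set on [-15, -14), [-13, -9).
[-4, -1) meets the second set on [-4, -1).
[2, 5): no overlap with the second set.
[7, 10): no overlap with the second set.

[-15, -14) ∪ [-13, -9) ∪ [-4, -1)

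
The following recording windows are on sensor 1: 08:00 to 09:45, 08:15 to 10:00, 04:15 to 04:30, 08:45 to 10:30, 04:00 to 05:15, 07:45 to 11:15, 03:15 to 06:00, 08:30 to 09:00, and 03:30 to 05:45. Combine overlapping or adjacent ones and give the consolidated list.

Sort by start: 03:15–06:00, 03:30–05:45, 04:00–05:15, 04:15–04:30, 07:45–11:15, 08:00–09:45, 08:15–10:00, 08:30–09:00, 08:45–10:30.
03:30–05:45 overlaps/touches 03:15–06:00 → extend to 03:15–06:00.
04:00–05:15 overlaps/touches 03:15–06:00 → extend to 03:15–06:00.
04:15–04:30 overlaps/touches 03:15–06:00 → extend to 03:15–06:00.
07:45–11:15 is disjoint → start new block.
08:00–09:45 overlaps/touches 07:45–11:15 → extend to 07:45–11:15.
08:15–10:00 overlaps/touches 07:45–11:15 → extend to 07:45–11:15.
08:30–09:00 overlaps/touches 07:45–11:15 → extend to 07:45–11:15.
08:45–10:30 overlaps/touches 07:45–11:15 → extend to 07:45–11:15.

03:15–06:00, 07:45–11:15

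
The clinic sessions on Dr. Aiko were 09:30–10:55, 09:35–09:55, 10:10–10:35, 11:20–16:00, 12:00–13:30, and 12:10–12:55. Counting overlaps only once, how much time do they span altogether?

Merged: 09:30–10:55, 11:20–16:00.
Lengths: 1 h 25 min + 4 h 40 min = 6 h 5 min.

6 h 5 min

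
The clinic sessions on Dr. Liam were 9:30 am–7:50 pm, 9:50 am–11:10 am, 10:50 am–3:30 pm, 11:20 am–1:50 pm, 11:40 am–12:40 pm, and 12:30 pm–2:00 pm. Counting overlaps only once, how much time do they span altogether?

10 h 20 min

Merged: 9:30 am-7:50 pm.
Length: 10 h 20 min.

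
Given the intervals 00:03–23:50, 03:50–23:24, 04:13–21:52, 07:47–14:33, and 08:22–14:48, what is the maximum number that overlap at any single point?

5

Sweep endpoints in order; track running count of active intervals.
Peak of 5 reached at 08:22.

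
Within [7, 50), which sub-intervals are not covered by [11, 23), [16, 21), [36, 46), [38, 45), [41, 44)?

The merged coverage is [11, 23), [36, 46).
Uncovered inside [7, 50): [7, 11), [23, 36), [46, 50).

[7, 11) ∪ [23, 36) ∪ [46, 50)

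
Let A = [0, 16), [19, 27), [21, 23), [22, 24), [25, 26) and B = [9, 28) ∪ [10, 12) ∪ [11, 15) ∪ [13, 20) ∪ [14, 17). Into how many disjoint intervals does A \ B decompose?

1

Merge the first list: [0, 16), [19, 27).
Merge the second list: [9, 28).
A \ B = [0, 9).
That is 1 disjoint piece.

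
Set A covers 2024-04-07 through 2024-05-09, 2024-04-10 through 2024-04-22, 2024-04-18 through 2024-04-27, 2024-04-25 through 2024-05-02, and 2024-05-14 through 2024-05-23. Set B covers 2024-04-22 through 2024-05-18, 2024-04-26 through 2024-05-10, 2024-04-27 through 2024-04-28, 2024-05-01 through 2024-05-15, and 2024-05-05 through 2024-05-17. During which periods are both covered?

Merge the first list: 2024-04-07 through 2024-05-09, 2024-05-14 through 2024-05-23.
Merge the second list: 2024-04-22 through 2024-05-18.
2024-04-07 through 2024-05-09 overlaps B on 2024-04-22 through 2024-05-09.
2024-05-14 through 2024-05-23 overlaps B on 2024-05-14 through 2024-05-18.

2024-04-22 through 2024-05-09, 2024-05-14 through 2024-05-18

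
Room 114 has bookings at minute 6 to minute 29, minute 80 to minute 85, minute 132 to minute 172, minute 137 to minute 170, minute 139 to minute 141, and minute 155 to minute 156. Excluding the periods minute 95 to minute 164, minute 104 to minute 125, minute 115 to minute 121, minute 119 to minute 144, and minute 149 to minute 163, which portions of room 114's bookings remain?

Merge the first list: minute 6 to minute 29, minute 80 to minute 85, minute 132 to minute 172.
Merge the second list: minute 95 to minute 164.
minute 6 to minute 29: no B overlap → unchanged.
minute 80 to minute 85: no B overlap → unchanged.
minute 132 to minute 172 minus B → minute 164 to minute 172.

minute 6 to minute 29, minute 80 to minute 85, minute 164 to minute 172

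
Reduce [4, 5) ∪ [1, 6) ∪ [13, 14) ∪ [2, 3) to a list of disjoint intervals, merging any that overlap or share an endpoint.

[1, 6) ∪ [13, 14)

Sort by start: [1, 6), [2, 3), [4, 5), [13, 14).
[2, 3) overlaps/touches [1, 6) → extend to [1, 6).
[4, 5) overlaps/touches [1, 6) → extend to [1, 6).
[13, 14) is disjoint → start new block.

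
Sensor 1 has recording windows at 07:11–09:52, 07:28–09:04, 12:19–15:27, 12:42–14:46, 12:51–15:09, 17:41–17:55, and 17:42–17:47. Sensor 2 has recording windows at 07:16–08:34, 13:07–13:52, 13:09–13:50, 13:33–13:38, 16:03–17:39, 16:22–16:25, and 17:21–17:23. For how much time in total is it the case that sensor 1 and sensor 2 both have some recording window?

2 h 3 min

First set merges to 07:11–09:52, 12:19–15:27, 17:41–17:55.
Second set merges to 07:16–08:34, 13:07–13:52, 16:03–17:39.
A ∩ B = 07:16–08:34, 13:07–13:52.
Total: 1 h 18 min + 45 min = 2 h 3 min.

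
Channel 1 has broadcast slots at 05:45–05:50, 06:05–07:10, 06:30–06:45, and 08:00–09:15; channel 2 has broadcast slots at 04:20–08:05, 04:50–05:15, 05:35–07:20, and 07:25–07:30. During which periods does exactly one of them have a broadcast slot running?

04:20–05:45, 05:50–06:05, 07:10–08:00, 08:05–09:15

Merge the first list: 05:45–05:50, 06:05–07:10, 08:00–09:15.
Merge the second list: 04:20–08:05.
A \ B = 08:05–09:15.
B \ A = 04:20–05:45, 05:50–06:05, 07:10–08:00.
Union of the two gives the symmetric difference.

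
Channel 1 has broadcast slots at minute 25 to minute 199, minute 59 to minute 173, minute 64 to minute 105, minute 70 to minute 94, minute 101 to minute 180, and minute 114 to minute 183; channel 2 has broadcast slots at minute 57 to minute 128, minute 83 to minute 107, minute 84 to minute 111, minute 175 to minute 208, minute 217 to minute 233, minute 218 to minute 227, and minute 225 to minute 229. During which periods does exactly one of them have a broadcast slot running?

A, merged: minute 25 to minute 199.
B, merged: minute 57 to minute 128, minute 175 to minute 208, minute 217 to minute 233.
A \ B = minute 25 to minute 57, minute 128 to minute 175.
B \ A = minute 199 to minute 208, minute 217 to minute 233.
Union of the two gives the symmetric difference.

minute 25 to minute 57, minute 128 to minute 175, minute 199 to minute 208, minute 217 to minute 233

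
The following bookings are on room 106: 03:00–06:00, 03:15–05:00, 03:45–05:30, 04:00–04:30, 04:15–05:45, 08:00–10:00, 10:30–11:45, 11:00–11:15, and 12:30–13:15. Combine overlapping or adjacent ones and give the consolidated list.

03:15–05:00 overlaps/touches 03:00–06:00 → extend to 03:00–06:00.
03:45–05:30 overlaps/touches 03:00–06:00 → extend to 03:00–06:00.
04:00–04:30 overlaps/touches 03:00–06:00 → extend to 03:00–06:00.
04:15–05:45 overlaps/touches 03:00–06:00 → extend to 03:00–06:00.
08:00–10:00 is disjoint → start new block.
10:30–11:45 is disjoint → start new block.
11:00–11:15 overlaps/touches 10:30–11:45 → extend to 10:30–11:45.
12:30–13:15 is disjoint → start new block.

03:00–06:00, 08:00–10:00, 10:30–11:45, 12:30–13:15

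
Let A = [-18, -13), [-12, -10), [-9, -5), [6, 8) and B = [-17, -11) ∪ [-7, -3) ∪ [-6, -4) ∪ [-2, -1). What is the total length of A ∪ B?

17

B, merged: [-17, -11), [-7, -3), [-2, -1).
A ∪ B = [-18, -10), [-9, -3), [-2, -1), [6, 8).
Total: 8 + 6 + 1 + 2 = 17.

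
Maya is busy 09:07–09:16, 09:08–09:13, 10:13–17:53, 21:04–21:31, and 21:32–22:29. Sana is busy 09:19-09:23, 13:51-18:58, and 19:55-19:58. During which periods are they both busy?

Merge the first list: 09:07–09:16, 10:13–17:53, 21:04–21:31, 21:32–22:29.
09:07–09:16 falls entirely outside B.
10:13–17:53 overlaps B on 13:51–17:53.
21:04–21:31 falls entirely outside B.
21:32–22:29 falls entirely outside B.

13:51–17:53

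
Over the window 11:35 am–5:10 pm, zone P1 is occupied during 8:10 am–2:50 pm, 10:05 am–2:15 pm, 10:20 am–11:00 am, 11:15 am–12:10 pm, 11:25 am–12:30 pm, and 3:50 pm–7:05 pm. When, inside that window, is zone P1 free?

After merging, the occupied span is 8:10 am-2:50 pm, 3:50 pm-7:05 pm.
Complement within 11:35 am-5:10 pm: 2:50 pm-3:50 pm.

2:50 pm-3:50 pm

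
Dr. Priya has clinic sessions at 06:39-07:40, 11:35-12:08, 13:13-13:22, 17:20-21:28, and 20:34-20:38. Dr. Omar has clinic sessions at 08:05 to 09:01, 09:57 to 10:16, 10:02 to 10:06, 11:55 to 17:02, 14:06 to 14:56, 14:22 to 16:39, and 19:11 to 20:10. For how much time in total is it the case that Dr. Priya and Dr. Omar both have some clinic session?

A, merged: 06:39–07:40, 11:35–12:08, 13:13–13:22, 17:20–21:28.
B, merged: 08:05–09:01, 09:57–10:16, 11:55–17:02, 19:11–20:10.
A ∩ B = 11:55–12:08, 13:13–13:22, 19:11–20:10.
Total: 13 min + 9 min + 59 min = 1 h 21 min.

1 h 21 min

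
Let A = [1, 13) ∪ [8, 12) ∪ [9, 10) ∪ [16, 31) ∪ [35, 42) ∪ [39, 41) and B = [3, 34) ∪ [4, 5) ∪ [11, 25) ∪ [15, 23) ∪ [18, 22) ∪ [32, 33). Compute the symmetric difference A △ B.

First set merges to [1, 13), [16, 31), [35, 42).
Second set merges to [3, 34).
A but not B: [1, 3), [35, 42).
B but not A: [13, 16), [31, 34).
Combining gives A △ B.

[1, 3) ∪ [13, 16) ∪ [31, 34) ∪ [35, 42)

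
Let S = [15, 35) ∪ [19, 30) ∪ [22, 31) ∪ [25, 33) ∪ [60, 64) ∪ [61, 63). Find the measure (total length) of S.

24

Merged: [15, 35), [60, 64).
Lengths: 20 + 4 = 24.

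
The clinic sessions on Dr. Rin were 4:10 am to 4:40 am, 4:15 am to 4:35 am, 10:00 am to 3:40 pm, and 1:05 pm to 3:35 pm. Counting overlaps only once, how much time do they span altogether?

6 h 10 min

Merged: 4:10 am–4:40 am, 10:00 am–3:40 pm.
Lengths: 30 min + 5 h 40 min = 6 h 10 min.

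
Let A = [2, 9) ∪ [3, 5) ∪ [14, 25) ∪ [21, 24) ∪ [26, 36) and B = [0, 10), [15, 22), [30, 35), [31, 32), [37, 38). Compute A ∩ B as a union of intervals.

[2, 9) ∪ [15, 22) ∪ [30, 35)

Merge the first list: [2, 9), [14, 25), [26, 36).
Merge the second list: [0, 10), [15, 22), [30, 35), [37, 38).
[2, 9) overlaps B on [2, 9).
[14, 25) overlaps B on [15, 22).
[26, 36) overlaps B on [30, 35).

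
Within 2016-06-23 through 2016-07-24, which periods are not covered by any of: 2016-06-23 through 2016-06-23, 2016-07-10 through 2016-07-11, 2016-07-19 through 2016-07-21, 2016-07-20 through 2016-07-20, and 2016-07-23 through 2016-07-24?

After merging, the occupied span is 2016-06-23 through 2016-06-23, 2016-07-10 through 2016-07-11, 2016-07-19 through 2016-07-21, 2016-07-23 through 2016-07-24.
Complement within 2016-06-23 through 2016-07-24: 2016-06-24 through 2016-07-09, 2016-07-12 through 2016-07-18, 2016-07-22 through 2016-07-22.

2016-06-24 through 2016-07-09, 2016-07-12 through 2016-07-18, 2016-07-22 through 2016-07-22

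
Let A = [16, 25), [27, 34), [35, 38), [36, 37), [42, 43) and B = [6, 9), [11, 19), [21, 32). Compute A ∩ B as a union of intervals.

[16, 19) ∪ [21, 25) ∪ [27, 32)

A, merged: [16, 25), [27, 34), [35, 38), [42, 43).
[16, 25) meets the second set on [16, 19), [21, 25).
[27, 34) meets the second set on [27, 32).
[35, 38): no overlap with the second set.
[42, 43): no overlap with the second set.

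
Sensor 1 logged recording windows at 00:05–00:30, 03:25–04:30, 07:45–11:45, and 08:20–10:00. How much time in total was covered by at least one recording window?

5 h 30 min

Merged: 00:05–00:30, 03:25–04:30, 07:45–11:45.
Lengths: 25 min + 1 h 5 min + 4 h = 5 h 30 min.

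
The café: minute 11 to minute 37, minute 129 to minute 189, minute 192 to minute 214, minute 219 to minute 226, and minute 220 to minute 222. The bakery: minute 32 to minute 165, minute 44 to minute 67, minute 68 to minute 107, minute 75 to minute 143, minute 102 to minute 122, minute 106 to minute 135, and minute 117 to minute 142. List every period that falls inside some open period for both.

A, merged: minute 11 to minute 37, minute 129 to minute 189, minute 192 to minute 214, minute 219 to minute 226.
B, merged: minute 32 to minute 165.
minute 11 to minute 37 meets the second set on minute 32 to minute 37.
minute 129 to minute 189 meets the second set on minute 129 to minute 165.
minute 192 to minute 214: no overlap with the second set.
minute 219 to minute 226: no overlap with the second set.

minute 32 to minute 37, minute 129 to minute 165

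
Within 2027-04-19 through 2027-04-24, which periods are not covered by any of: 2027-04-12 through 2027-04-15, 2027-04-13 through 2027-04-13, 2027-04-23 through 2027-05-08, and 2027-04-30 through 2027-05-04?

After merging, the occupied span is 2027-04-12 through 2027-04-15, 2027-04-23 through 2027-05-08.
Complement within 2027-04-19 through 2027-04-24: 2027-04-19 through 2027-04-22.

2027-04-19 through 2027-04-22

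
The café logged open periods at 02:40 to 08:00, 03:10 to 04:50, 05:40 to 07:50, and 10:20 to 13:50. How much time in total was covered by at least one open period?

Merged: 02:40–08:00, 10:20–13:50.
Lengths: 5 h 20 min + 3 h 30 min = 8 h 50 min.

8 h 50 min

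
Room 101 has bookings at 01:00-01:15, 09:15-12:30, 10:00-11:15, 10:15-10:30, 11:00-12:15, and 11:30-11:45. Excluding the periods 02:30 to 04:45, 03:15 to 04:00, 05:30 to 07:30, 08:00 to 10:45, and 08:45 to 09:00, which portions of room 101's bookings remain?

01:00-01:15, 10:45-12:30

First set merges to 01:00-01:15, 09:15-12:30.
Second set merges to 02:30-04:45, 05:30-07:30, 08:00-10:45.
01:00-01:15: nothing removed.
09:15-12:30 \ B = 10:45-12:30.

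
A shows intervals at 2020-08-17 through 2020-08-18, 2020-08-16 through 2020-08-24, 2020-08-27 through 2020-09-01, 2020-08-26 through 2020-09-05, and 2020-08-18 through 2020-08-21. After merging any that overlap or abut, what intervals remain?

2020-08-16 through 2020-08-24, 2020-08-26 through 2020-09-05

Sort by start: 2020-08-16 through 2020-08-24, 2020-08-17 through 2020-08-18, 2020-08-18 through 2020-08-21, 2020-08-26 through 2020-09-05, 2020-08-27 through 2020-09-01.
2020-08-17 through 2020-08-18 overlaps/touches 2020-08-16 through 2020-08-24 → extend to 2020-08-16 through 2020-08-24.
2020-08-18 through 2020-08-21 overlaps/touches 2020-08-16 through 2020-08-24 → extend to 2020-08-16 through 2020-08-24.
2020-08-26 through 2020-09-05 is disjoint → start new block.
2020-08-27 through 2020-09-01 overlaps/touches 2020-08-26 through 2020-09-05 → extend to 2020-08-26 through 2020-09-05.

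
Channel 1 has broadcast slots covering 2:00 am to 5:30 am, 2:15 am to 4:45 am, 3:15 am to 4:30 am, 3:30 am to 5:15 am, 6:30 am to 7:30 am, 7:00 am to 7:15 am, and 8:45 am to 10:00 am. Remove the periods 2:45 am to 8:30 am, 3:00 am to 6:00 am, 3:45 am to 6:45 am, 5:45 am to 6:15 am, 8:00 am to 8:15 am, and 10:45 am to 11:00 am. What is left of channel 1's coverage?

First set merges to 2:00 am–5:30 am, 6:30 am–7:30 am, 8:45 am–10:00 am.
Second set merges to 2:45 am–8:30 am, 10:45 am–11:00 am.
2:00 am–5:30 am minus B → 2:00 am–2:45 am.
6:30 am–7:30 am: fully covered by B → removed.
8:45 am–10:00 am: no B overlap → unchanged.

2:00 am–2:45 am, 8:45 am–10:00 am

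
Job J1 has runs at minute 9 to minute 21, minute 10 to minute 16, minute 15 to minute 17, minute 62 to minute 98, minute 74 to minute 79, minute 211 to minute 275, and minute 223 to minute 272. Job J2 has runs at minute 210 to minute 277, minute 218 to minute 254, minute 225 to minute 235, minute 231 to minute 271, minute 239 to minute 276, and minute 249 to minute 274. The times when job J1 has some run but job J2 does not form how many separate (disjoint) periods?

2

Merge the first list: minute 9 to minute 21, minute 62 to minute 98, minute 211 to minute 275.
Merge the second list: minute 210 to minute 277.
A \ B = minute 9 to minute 21, minute 62 to minute 98.
That is 2 disjoint pieces.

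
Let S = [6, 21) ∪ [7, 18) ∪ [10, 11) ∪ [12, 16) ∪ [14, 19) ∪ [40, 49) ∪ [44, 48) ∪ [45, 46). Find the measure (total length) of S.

Merged: [6, 21), [40, 49).
Lengths: 15 + 9 = 24.

24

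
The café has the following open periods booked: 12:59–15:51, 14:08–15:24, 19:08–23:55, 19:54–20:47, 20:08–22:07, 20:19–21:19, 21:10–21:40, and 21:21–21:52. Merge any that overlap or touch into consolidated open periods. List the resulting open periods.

12:59–15:51, 19:08–23:55

14:08–15:24 overlaps/touches 12:59–15:51 → extend to 12:59–15:51.
19:08–23:55 is disjoint → start new block.
19:54–20:47 overlaps/touches 19:08–23:55 → extend to 19:08–23:55.
20:08–22:07 overlaps/touches 19:08–23:55 → extend to 19:08–23:55.
20:19–21:19 overlaps/touches 19:08–23:55 → extend to 19:08–23:55.
21:10–21:40 overlaps/touches 19:08–23:55 → extend to 19:08–23:55.
21:21–21:52 overlaps/touches 19:08–23:55 → extend to 19:08–23:55.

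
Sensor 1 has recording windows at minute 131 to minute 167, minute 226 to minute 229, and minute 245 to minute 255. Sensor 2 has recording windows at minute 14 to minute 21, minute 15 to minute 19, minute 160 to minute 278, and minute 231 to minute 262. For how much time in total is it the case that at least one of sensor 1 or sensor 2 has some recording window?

154 minutes

Second set merges to minute 14 to minute 21, minute 160 to minute 278.
A ∪ B = minute 14 to minute 21, minute 131 to minute 278.
Total: 7 minutes + 147 minutes = 154 minutes.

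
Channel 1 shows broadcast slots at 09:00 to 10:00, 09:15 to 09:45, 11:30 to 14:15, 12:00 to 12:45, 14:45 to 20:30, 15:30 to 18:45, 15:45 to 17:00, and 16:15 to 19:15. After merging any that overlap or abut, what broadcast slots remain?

09:15–09:45 overlaps/touches 09:00–10:00 → extend to 09:00–10:00.
11:30–14:15 is disjoint → start new block.
12:00–12:45 overlaps/touches 11:30–14:15 → extend to 11:30–14:15.
14:45–20:30 is disjoint → start new block.
15:30–18:45 overlaps/touches 14:45–20:30 → extend to 14:45–20:30.
15:45–17:00 overlaps/touches 14:45–20:30 → extend to 14:45–20:30.
16:15–19:15 overlaps/touches 14:45–20:30 → extend to 14:45–20:30.

09:00–10:00, 11:30–14:15, 14:45–20:30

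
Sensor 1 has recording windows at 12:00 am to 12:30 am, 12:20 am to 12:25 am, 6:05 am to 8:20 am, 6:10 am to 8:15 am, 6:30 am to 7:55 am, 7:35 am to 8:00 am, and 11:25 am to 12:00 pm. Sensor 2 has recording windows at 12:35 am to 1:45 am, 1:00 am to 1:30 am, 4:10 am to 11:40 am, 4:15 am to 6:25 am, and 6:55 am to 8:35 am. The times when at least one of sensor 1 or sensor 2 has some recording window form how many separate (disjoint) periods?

First set merges to 12:00 am–12:30 am, 6:05 am–8:20 am, 11:25 am–12:00 pm.
Second set merges to 12:35 am–1:45 am, 4:10 am–11:40 am.
A ∪ B = 12:00 am–12:30 am, 12:35 am–1:45 am, 4:10 am–12:00 pm.
That is 3 disjoint pieces.

3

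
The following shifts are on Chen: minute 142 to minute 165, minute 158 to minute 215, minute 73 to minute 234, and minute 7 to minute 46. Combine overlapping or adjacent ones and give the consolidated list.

minute 7 to minute 46, minute 73 to minute 234

Sort by start: minute 7 to minute 46, minute 73 to minute 234, minute 142 to minute 165, minute 158 to minute 215.
minute 73 to minute 234 is disjoint → start new block.
minute 142 to minute 165 overlaps/touches minute 73 to minute 234 → extend to minute 73 to minute 234.
minute 158 to minute 215 overlaps/touches minute 73 to minute 234 → extend to minute 73 to minute 234.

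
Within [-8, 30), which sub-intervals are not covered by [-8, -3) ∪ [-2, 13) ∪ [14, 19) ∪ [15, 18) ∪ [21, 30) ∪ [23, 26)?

The merged coverage is [-8, -3), [-2, 13), [14, 19), [21, 30).
Complement within [-8, 30): [-3, -2), [13, 14), [19, 21).

[-3, -2) ∪ [13, 14) ∪ [19, 21)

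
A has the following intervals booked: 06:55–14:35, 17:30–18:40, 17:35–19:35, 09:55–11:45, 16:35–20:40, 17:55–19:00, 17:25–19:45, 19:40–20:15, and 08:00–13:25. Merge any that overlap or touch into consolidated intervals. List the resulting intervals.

Sort by start: 06:55-14:35, 08:00-13:25, 09:55-11:45, 16:35-20:40, 17:25-19:45, 17:30-18:40, 17:35-19:35, 17:55-19:00, 19:40-20:15.
08:00-13:25 overlaps/touches 06:55-14:35 → extend to 06:55-14:35.
09:55-11:45 overlaps/touches 06:55-14:35 → extend to 06:55-14:35.
16:35-20:40 is disjoint → start new block.
17:25-19:45 overlaps/touches 16:35-20:40 → extend to 16:35-20:40.
17:30-18:40 overlaps/touches 16:35-20:40 → extend to 16:35-20:40.
17:35-19:35 overlaps/touches 16:35-20:40 → extend to 16:35-20:40.
17:55-19:00 overlaps/touches 16:35-20:40 → extend to 16:35-20:40.
19:40-20:15 overlaps/touches 16:35-20:40 → extend to 16:35-20:40.

06:55-14:35, 16:35-20:40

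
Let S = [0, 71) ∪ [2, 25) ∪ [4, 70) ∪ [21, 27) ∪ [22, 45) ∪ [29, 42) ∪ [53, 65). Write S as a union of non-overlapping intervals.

[0, 71)

[2, 25) overlaps/touches [0, 71) → extend to [0, 71).
[4, 70) overlaps/touches [0, 71) → extend to [0, 71).
[21, 27) overlaps/touches [0, 71) → extend to [0, 71).
[22, 45) overlaps/touches [0, 71) → extend to [0, 71).
[29, 42) overlaps/touches [0, 71) → extend to [0, 71).
[53, 65) overlaps/touches [0, 71) → extend to [0, 71).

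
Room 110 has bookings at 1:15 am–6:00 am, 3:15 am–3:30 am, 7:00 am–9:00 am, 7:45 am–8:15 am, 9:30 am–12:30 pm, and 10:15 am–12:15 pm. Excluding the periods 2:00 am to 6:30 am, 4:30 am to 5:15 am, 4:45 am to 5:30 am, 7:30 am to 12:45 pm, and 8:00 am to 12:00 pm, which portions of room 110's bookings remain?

1:15 am–2:00 am, 7:00 am–7:30 am

First set merges to 1:15 am–6:00 am, 7:00 am–9:00 am, 9:30 am–12:30 pm.
Second set merges to 2:00 am–6:30 am, 7:30 am–12:45 pm.
1:15 am–6:00 am minus B → 1:15 am–2:00 am.
7:00 am–9:00 am minus B → 7:00 am–7:30 am.
9:30 am–12:30 pm: fully covered by B → removed.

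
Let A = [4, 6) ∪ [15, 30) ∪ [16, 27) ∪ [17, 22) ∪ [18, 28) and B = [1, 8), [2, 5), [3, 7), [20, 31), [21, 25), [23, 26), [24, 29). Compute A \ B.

A, merged: [4, 6), [15, 30).
B, merged: [1, 8), [20, 31).
[4, 6): entirely removed.
[15, 30) \ B = [15, 20).

[15, 20)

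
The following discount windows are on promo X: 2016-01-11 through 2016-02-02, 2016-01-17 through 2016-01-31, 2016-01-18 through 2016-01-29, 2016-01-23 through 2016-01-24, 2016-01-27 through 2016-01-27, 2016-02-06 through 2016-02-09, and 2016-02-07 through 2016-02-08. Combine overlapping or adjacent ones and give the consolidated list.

2016-01-17 through 2016-01-31 overlaps/touches 2016-01-11 through 2016-02-02 → extend to 2016-01-11 through 2016-02-02.
2016-01-18 through 2016-01-29 overlaps/touches 2016-01-11 through 2016-02-02 → extend to 2016-01-11 through 2016-02-02.
2016-01-23 through 2016-01-24 overlaps/touches 2016-01-11 through 2016-02-02 → extend to 2016-01-11 through 2016-02-02.
2016-01-27 through 2016-01-27 overlaps/touches 2016-01-11 through 2016-02-02 → extend to 2016-01-11 through 2016-02-02.
2016-02-06 through 2016-02-09 is disjoint → start new block.
2016-02-07 through 2016-02-08 overlaps/touches 2016-02-06 through 2016-02-09 → extend to 2016-02-06 through 2016-02-09.

2016-01-11 through 2016-02-02, 2016-02-06 through 2016-02-09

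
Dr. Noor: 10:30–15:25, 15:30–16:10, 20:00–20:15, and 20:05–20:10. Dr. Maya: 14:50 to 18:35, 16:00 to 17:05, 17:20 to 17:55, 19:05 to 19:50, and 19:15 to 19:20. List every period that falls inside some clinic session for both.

Merge the first list: 10:30–15:25, 15:30–16:10, 20:00–20:15.
Merge the second list: 14:50–18:35, 19:05–19:50.
10:30–15:25 meets the second set on 14:50–15:25.
15:30–16:10 meets the second set on 15:30–16:10.
20:00–20:15: no overlap with the second set.

14:50–15:25, 15:30–16:10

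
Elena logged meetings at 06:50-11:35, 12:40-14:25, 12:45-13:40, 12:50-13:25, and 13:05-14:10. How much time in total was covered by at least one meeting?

Merged: 06:50-11:35, 12:40-14:25.
Lengths: 4 h 45 min + 1 h 45 min = 6 h 30 min.

6 h 30 min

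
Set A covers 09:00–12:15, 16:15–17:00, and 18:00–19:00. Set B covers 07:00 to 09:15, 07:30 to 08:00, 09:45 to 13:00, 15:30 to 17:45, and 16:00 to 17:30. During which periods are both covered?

B, merged: 07:00-09:15, 09:45-13:00, 15:30-17:45.
09:00-12:15 meets the second set on 09:00-09:15, 09:45-12:15.
16:15-17:00 meets the second set on 16:15-17:00.
18:00-19:00: no overlap with the second set.

09:00-09:15, 09:45-12:15, 16:15-17:00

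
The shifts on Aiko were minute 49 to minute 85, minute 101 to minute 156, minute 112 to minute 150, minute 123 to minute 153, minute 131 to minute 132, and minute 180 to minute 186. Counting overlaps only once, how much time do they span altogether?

Merged: minute 49 to minute 85, minute 101 to minute 156, minute 180 to minute 186.
Lengths: 36 minutes + 55 minutes + 6 minutes = 97 minutes.

97 minutes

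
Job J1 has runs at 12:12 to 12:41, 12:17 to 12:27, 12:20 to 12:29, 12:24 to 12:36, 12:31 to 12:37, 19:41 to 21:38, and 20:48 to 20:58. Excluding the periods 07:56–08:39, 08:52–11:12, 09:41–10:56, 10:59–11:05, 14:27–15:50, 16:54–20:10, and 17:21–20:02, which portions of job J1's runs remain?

Merge the first list: 12:12–12:41, 19:41–21:38.
Merge the second list: 07:56–08:39, 08:52–11:12, 14:27–15:50, 16:54–20:10.
12:12–12:41: no B overlap → unchanged.
19:41–21:38 minus B → 20:10–21:38.

12:12–12:41, 20:10–21:38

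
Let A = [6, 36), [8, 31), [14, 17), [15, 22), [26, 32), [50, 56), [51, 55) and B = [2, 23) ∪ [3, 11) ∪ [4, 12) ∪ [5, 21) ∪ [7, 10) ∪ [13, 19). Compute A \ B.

Merge the first list: [6, 36), [50, 56).
Merge the second list: [2, 23).
[6, 36) minus B → [23, 36).
[50, 56): no B overlap → unchanged.

[23, 36) ∪ [50, 56)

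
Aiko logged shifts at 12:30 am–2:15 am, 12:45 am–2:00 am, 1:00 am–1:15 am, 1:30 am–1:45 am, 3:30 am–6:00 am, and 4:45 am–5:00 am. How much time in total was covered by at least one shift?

Merged: 12:30 am–2:15 am, 3:30 am–6:00 am.
Lengths: 1 h 45 min + 2 h 30 min = 4 h 15 min.

4 h 15 min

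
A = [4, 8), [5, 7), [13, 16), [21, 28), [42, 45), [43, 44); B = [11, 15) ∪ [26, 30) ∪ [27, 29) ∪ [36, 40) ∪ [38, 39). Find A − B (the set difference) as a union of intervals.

[4, 8) ∪ [15, 16) ∪ [21, 26) ∪ [42, 45)

A, merged: [4, 8), [13, 16), [21, 28), [42, 45).
B, merged: [11, 15), [26, 30), [36, 40).
[4, 8) is untouched.
[13, 16) with B removed leaves [15, 16).
[21, 28) with B removed leaves [21, 26).
[42, 45) is untouched.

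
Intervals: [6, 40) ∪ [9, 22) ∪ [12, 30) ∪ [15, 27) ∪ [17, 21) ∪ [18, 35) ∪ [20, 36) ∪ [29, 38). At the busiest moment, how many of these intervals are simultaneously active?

Sweep endpoints in order; track running count of active intervals.
Peak of 7 reached at 20.

7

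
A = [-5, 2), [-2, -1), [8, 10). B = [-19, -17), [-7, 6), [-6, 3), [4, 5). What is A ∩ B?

[-5, 2)

First set merges to [-5, 2), [8, 10).
Second set merges to [-19, -17), [-7, 6).
[-5, 2) overlaps B on [-5, 2).
[8, 10) falls entirely outside B.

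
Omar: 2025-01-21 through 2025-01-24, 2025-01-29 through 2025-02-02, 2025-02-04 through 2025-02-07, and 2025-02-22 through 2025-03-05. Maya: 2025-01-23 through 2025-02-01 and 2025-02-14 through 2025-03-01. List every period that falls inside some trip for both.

2025-01-23 through 2025-01-24, 2025-01-29 through 2025-02-01, 2025-02-22 through 2025-03-01

2025-01-21 through 2025-01-24 overlaps B on 2025-01-23 through 2025-01-24.
2025-01-29 through 2025-02-02 overlaps B on 2025-01-29 through 2025-02-01.
2025-02-04 through 2025-02-07 falls entirely outside B.
2025-02-22 through 2025-03-05 overlaps B on 2025-02-22 through 2025-03-01.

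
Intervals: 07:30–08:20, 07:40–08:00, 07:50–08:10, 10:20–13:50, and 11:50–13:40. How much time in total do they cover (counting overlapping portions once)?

4 h 20 min

Merged: 07:30–08:20, 10:20–13:50.
Lengths: 50 min + 3 h 30 min = 4 h 20 min.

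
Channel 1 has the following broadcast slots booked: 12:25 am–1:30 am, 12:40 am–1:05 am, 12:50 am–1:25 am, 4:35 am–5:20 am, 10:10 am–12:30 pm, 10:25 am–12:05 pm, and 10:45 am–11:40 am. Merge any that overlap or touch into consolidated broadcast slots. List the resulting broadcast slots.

12:25 am–1:30 am, 4:35 am–5:20 am, 10:10 am–12:30 pm

12:40 am–1:05 am overlaps/touches 12:25 am–1:30 am → extend to 12:25 am–1:30 am.
12:50 am–1:25 am overlaps/touches 12:25 am–1:30 am → extend to 12:25 am–1:30 am.
4:35 am–5:20 am is disjoint → start new block.
10:10 am–12:30 pm is disjoint → start new block.
10:25 am–12:05 pm overlaps/touches 10:10 am–12:30 pm → extend to 10:10 am–12:30 pm.
10:45 am–11:40 am overlaps/touches 10:10 am–12:30 pm → extend to 10:10 am–12:30 pm.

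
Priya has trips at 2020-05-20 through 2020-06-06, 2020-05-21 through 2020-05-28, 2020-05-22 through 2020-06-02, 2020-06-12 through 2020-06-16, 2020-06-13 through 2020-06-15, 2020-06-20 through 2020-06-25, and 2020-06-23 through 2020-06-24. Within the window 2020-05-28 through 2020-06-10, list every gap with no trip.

The merged coverage is 2020-05-20 through 2020-06-06, 2020-06-12 through 2020-06-16, 2020-06-20 through 2020-06-25.
Complement within 2020-05-28 through 2020-06-10: 2020-06-07 through 2020-06-10.

2020-06-07 through 2020-06-10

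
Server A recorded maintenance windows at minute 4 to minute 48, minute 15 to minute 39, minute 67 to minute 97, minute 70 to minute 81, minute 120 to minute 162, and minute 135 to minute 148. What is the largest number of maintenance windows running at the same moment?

2

At minute 15, 2 of the intervals are simultaneously active.
No point has more.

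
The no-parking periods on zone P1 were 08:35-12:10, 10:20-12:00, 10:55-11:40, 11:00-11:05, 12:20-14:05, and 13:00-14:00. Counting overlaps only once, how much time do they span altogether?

Merged: 08:35–12:10, 12:20–14:05.
Lengths: 3 h 35 min + 1 h 45 min = 5 h 20 min.

5 h 20 min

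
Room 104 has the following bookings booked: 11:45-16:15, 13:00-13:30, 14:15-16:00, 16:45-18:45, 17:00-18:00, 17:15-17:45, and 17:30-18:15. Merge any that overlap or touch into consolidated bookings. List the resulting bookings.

11:45-16:15, 16:45-18:45

13:00-13:30 overlaps/touches 11:45-16:15 → extend to 11:45-16:15.
14:15-16:00 overlaps/touches 11:45-16:15 → extend to 11:45-16:15.
16:45-18:45 is disjoint → start new block.
17:00-18:00 overlaps/touches 16:45-18:45 → extend to 16:45-18:45.
17:15-17:45 overlaps/touches 16:45-18:45 → extend to 16:45-18:45.
17:30-18:15 overlaps/touches 16:45-18:45 → extend to 16:45-18:45.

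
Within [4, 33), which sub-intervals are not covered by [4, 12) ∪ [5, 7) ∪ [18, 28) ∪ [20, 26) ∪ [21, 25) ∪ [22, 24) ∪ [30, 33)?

[12, 18) ∪ [28, 30)

After merging, the occupied span is [4, 12), [18, 28), [30, 33).
Uncovered inside [4, 33): [12, 18), [28, 30).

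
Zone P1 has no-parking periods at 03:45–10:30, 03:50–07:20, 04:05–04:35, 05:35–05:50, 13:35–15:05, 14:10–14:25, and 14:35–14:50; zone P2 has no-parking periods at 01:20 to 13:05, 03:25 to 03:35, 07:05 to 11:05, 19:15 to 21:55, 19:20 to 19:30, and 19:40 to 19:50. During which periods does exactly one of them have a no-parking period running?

Merge the first list: 03:45-10:30, 13:35-15:05.
Merge the second list: 01:20-13:05, 19:15-21:55.
A \ B = 13:35-15:05.
B \ A = 01:20-03:45, 10:30-13:05, 19:15-21:55.
Union of the two gives the symmetric difference.

01:20-03:45, 10:30-13:05, 13:35-15:05, 19:15-21:55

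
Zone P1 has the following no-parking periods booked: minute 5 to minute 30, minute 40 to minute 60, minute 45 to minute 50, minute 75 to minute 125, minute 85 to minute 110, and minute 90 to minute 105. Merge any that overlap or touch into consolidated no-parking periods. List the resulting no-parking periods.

minute 5 to minute 30, minute 40 to minute 60, minute 75 to minute 125

minute 40 to minute 60 is disjoint → start new block.
minute 45 to minute 50 overlaps/touches minute 40 to minute 60 → extend to minute 40 to minute 60.
minute 75 to minute 125 is disjoint → start new block.
minute 85 to minute 110 overlaps/touches minute 75 to minute 125 → extend to minute 75 to minute 125.
minute 90 to minute 105 overlaps/touches minute 75 to minute 125 → extend to minute 75 to minute 125.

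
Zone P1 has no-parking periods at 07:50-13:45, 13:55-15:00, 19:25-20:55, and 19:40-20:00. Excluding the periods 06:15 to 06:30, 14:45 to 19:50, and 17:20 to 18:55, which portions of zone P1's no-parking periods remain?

First set merges to 07:50–13:45, 13:55–15:00, 19:25–20:55.
Second set merges to 06:15–06:30, 14:45–19:50.
07:50–13:45 is untouched.
13:55–15:00 with B removed leaves 13:55–14:45.
19:25–20:55 with B removed leaves 19:50–20:55.

07:50–13:45, 13:55–14:45, 19:50–20:55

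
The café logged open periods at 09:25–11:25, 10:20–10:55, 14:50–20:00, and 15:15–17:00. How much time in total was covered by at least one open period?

7 h 10 min

Merged: 09:25–11:25, 14:50–20:00.
Lengths: 2 h + 5 h 10 min = 7 h 10 min.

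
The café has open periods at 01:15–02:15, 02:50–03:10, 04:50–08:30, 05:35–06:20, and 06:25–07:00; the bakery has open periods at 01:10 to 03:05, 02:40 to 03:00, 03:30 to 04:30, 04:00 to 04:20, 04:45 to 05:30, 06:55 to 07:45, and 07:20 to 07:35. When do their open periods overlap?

01:15–02:15, 02:50–03:05, 04:50–05:30, 06:55–07:45

First set merges to 01:15–02:15, 02:50–03:10, 04:50–08:30.
Second set merges to 01:10–03:05, 03:30–04:30, 04:45–05:30, 06:55–07:45.
01:15–02:15 overlaps B on 01:15–02:15.
02:50–03:10 overlaps B on 02:50–03:05.
04:50–08:30 overlaps B on 04:50–05:30, 06:55–07:45.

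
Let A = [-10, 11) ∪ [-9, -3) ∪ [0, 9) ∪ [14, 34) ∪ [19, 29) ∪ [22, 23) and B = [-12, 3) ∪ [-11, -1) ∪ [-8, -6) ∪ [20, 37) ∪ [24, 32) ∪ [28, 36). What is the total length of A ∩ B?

27

A, merged: [-10, 11), [14, 34).
B, merged: [-12, 3), [20, 37).
A ∩ B = [-10, 3), [20, 34).
Total: 13 + 14 = 27.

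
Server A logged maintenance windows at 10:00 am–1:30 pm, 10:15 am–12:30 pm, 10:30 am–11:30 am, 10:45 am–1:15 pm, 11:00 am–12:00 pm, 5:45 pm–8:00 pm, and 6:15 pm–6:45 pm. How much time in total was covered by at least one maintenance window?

5 h 45 min

Merged: 10:00 am–1:30 pm, 5:45 pm–8:00 pm.
Lengths: 3 h 30 min + 2 h 15 min = 5 h 45 min.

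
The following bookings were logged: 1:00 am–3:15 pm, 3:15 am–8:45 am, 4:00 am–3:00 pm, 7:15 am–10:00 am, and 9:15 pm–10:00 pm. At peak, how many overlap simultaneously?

4

At 7:15 am, 4 of the intervals are simultaneously active.
No point has more.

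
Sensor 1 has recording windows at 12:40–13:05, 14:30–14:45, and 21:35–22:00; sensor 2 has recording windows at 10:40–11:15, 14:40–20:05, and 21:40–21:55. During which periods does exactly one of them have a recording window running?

10:40–11:15, 12:40–13:05, 14:30–14:40, 14:45–20:05, 21:35–21:40, 21:55–22:00

A \ B = 12:40–13:05, 14:30–14:40, 21:35–21:40, 21:55–22:00.
B \ A = 10:40–11:15, 14:45–20:05.
Union of the two gives the symmetric difference.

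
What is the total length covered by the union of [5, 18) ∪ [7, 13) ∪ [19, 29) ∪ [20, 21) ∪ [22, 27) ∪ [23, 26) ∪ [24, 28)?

Merged: [5, 18), [19, 29).
Lengths: 13 + 10 = 23.

23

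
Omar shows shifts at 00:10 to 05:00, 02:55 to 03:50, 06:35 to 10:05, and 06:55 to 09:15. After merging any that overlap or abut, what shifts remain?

00:10–05:00, 06:35–10:05

02:55–03:50 overlaps/touches 00:10–05:00 → extend to 00:10–05:00.
06:35–10:05 is disjoint → start new block.
06:55–09:15 overlaps/touches 06:35–10:05 → extend to 06:35–10:05.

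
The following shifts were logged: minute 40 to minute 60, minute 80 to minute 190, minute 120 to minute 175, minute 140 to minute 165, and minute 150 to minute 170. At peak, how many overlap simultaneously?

Walk the sorted start/end points keeping a running depth.
The depth first hits 4 at minute 150.

4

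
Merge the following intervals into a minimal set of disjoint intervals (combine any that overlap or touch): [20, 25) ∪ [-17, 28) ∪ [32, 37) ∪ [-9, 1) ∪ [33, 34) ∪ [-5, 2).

[-17, 28) ∪ [32, 37)

Sort by start: [-17, 28), [-9, 1), [-5, 2), [20, 25), [32, 37), [33, 34).
[-9, 1) overlaps/touches [-17, 28) → extend to [-17, 28).
[-5, 2) overlaps/touches [-17, 28) → extend to [-17, 28).
[20, 25) overlaps/touches [-17, 28) → extend to [-17, 28).
[32, 37) is disjoint → start new block.
[33, 34) overlaps/touches [32, 37) → extend to [32, 37).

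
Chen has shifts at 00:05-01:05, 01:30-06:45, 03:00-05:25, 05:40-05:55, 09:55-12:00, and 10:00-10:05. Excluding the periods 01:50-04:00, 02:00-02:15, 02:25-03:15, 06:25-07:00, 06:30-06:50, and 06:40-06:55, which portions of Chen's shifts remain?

Merge the first list: 00:05–01:05, 01:30–06:45, 09:55–12:00.
Merge the second list: 01:50–04:00, 06:25–07:00.
00:05–01:05: no B overlap → unchanged.
01:30–06:45 minus B → 01:30–01:50, 04:00–06:25.
09:55–12:00: no B overlap → unchanged.

00:05–01:05, 01:30–01:50, 04:00–06:25, 09:55–12:00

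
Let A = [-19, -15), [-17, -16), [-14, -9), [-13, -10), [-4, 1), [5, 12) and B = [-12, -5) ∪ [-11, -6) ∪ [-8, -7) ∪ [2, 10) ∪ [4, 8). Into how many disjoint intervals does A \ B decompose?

4

A, merged: [-19, -15), [-14, -9), [-4, 1), [5, 12).
B, merged: [-12, -5), [2, 10).
A \ B = [-19, -15), [-14, -12), [-4, 1), [10, 12).
That is 4 disjoint pieces.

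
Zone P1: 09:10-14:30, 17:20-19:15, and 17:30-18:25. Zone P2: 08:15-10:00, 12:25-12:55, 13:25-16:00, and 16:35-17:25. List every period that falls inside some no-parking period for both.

09:10–10:00, 12:25–12:55, 13:25–14:30, 17:20–17:25

Merge the first list: 09:10–14:30, 17:20–19:15.
09:10–14:30 meets the second set on 09:10–10:00, 12:25–12:55, 13:25–14:30.
17:20–19:15 meets the second set on 17:20–17:25.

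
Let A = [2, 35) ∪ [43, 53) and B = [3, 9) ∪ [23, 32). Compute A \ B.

[2, 35) \ B = [2, 3), [9, 23), [32, 35).
[43, 53): nothing removed.

[2, 3) ∪ [9, 23) ∪ [32, 35) ∪ [43, 53)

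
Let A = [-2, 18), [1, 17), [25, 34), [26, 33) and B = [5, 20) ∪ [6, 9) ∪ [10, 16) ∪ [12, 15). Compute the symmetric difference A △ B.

A, merged: [-2, 18), [25, 34).
B, merged: [5, 20).
A \ B = [-2, 5), [25, 34).
B \ A = [18, 20).
Union of the two gives the symmetric difference.

[-2, 5) ∪ [18, 20) ∪ [25, 34)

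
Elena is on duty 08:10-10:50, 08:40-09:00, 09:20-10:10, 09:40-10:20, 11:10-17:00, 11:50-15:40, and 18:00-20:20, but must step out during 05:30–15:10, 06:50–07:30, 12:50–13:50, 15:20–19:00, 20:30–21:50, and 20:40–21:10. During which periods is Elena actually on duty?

Merge the first list: 08:10–10:50, 11:10–17:00, 18:00–20:20.
Merge the second list: 05:30–15:10, 15:20–19:00, 20:30–21:50.
08:10–10:50: fully covered by B → removed.
11:10–17:00 minus B → 15:10–15:20.
18:00–20:20 minus B → 19:00–20:20.

15:10–15:20, 19:00–20:20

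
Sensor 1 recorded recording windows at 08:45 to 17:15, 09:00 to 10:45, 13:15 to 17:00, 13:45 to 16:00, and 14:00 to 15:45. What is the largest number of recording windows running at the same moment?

Sweep endpoints in order; track running count of active intervals.
Peak of 4 reached at 14:00.

4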